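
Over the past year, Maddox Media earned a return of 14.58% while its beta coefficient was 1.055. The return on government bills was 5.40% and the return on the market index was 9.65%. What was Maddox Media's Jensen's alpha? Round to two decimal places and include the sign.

Market excess return = 9.65% − 5.40% = 4.25%
CAPM benchmark = R_f + β(R_m − R_f) = 5.40% + 1.055 × 4.25% = 9.88375%
α = actual − benchmark = 14.58% − 9.88375% = +4.70%

+4.70%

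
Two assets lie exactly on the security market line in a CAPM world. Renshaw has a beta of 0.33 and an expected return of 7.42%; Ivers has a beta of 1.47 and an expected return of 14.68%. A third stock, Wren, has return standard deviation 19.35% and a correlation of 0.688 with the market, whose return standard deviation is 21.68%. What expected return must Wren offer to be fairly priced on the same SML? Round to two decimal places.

9.23%

MRP = (14.68% − 7.42%) / (1.47 − 0.33) = 6.3684%
R_f = 7.42% − 0.33 × 6.3684% = 5.3184%
β_Wren = ρ·σ_i/σ_m = 0.688 × 19.35 / 21.68 = 0.6141
E(R_Wren) = R_f + β × MRP = 5.3184% + 0.6141 × 6.3684% = 9.23%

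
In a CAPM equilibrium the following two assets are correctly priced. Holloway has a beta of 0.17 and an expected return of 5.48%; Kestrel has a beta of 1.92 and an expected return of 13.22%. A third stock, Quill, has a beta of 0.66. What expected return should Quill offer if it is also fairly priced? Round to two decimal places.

MRP (SML slope) = (13.22% − 5.48%) / (1.92 − 0.17) = 7.74% / 1.75 = 4.4229%
R_f (intercept) = 5.48% − 0.17 × 4.4229% = 4.7281%
E(R_Quill) = R_f + β × MRP = 4.7281% + 0.66 × 4.4229% = 7.65%

7.65%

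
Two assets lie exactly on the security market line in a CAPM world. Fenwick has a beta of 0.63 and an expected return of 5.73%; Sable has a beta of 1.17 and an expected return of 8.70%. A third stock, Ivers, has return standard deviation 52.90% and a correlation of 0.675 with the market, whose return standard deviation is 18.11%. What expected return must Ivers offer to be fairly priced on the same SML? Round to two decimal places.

13.11%

MRP = (8.70% − 5.73%) / (1.17 − 0.63) = 5.5000%
R_f = 5.73% − 0.63 × 5.5000% = 2.2650%
β_Ivers = ρ·σ_i/σ_m = 0.675 × 52.90 / 18.11 = 1.9717
E(R_Ivers) = R_f + β × MRP = 2.2650% + 1.9717 × 5.5000% = 13.11%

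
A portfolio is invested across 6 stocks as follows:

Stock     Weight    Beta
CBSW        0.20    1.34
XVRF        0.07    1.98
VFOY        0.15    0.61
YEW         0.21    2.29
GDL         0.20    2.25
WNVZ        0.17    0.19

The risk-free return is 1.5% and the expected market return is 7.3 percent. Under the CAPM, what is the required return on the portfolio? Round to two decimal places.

9.98%

β_P = Σ w_i β_i = 0.20×1.34 + 0.07×1.98 + 0.15×0.61 + 0.21×2.29 + 0.20×2.25 + 0.17×0.19 = 1.4613
MRP = 7.3% − 1.5% = 5.80%
E(R_P) = R_f + β_P × MRP = 1.5% + 1.4613 × 5.8% = 9.98%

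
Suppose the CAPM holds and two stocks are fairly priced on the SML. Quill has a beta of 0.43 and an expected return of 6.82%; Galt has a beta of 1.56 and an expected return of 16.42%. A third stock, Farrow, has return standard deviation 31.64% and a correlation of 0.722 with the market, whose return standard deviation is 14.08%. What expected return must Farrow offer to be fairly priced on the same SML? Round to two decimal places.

16.95%

MRP = (16.42% − 6.82%) / (1.56 − 0.43) = 8.4956%
R_f = 6.82% − 0.43 × 8.4956% = 3.1669%
β_Farrow = ρ·σ_i/σ_m = 0.722 × 31.64 / 14.08 = 1.6224
E(R_Farrow) = R_f + β × MRP = 3.1669% + 1.6224 × 8.4956% = 16.95%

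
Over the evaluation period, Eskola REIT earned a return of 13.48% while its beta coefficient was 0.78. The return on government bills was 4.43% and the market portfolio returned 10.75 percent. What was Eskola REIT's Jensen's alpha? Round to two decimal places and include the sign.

+4.12%

Market excess return = 10.75% − 4.43% = 6.32%
CAPM benchmark = R_f + β(R_m − R_f) = 4.43% + 0.78 × 6.32% = 9.3596%
α = actual − benchmark = 13.48% − 9.3596% = +4.12%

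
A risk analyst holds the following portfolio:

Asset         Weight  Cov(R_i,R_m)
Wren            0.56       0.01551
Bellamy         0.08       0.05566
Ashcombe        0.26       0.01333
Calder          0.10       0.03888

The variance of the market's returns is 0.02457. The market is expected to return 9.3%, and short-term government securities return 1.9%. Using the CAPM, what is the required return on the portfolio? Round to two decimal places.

β_Wren = 0.01551 / 0.02457 = 0.6313
β_Bellamy = 0.05566 / 0.02457 = 2.2654
β_Ashcombe = 0.01333 / 0.02457 = 0.5425
β_Calder = 0.03888 / 0.02457 = 1.5824
β_P = Σ w_i β_i = 0.56×0.6313 + 0.08×2.2654 + 0.26×0.5425 + 0.10×1.5824 = 0.8341
MRP = 9.3% − 1.9% = 7.40%
E(R_P) = R_f + β_P × MRP = 1.9% + 0.8341 × 7.4% = 8.07%

8.07%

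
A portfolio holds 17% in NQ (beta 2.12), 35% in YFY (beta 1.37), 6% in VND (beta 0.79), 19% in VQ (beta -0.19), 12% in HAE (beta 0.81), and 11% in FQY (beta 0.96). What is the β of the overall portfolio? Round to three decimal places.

1.054

β_P = Σ w_i β_i = 0.17×2.12 + 0.35×1.37 + 0.06×0.79 + 0.19×-0.19 + 0.12×0.81 + 0.11×0.96 = 1.0540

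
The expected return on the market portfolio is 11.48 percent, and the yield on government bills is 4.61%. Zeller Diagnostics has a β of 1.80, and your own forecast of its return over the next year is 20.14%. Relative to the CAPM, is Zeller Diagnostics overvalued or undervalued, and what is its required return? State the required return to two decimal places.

Undervalued; required return 16.98%

MRP = 11.48% − 4.61% = 6.87%
Required return = R_f + β·MRP = 4.61% + 1.80 × 6.87% = 16.98%
Forecast 20.14% > required 16.98% → the stock plots above the SML → undervalued.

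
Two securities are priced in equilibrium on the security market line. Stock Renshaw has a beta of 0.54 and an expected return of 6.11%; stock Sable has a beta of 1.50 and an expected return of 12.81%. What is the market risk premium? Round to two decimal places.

Both satisfy E(R) = R_f + β·MRP, so the slope of the SML is
MRP = (12.81% − 6.11%) / (1.50 − 0.54) = 6.70% / 0.96 = 6.9792%

6.98%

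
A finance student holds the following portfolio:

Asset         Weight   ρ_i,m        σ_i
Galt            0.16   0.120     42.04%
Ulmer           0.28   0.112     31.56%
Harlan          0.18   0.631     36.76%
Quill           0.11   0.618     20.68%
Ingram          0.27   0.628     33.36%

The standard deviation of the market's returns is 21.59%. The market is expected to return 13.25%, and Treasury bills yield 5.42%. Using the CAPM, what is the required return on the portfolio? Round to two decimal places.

β_Galt = 0.120 × 42.04% / 21.59% = 0.2337
β_Ulmer = 0.112 × 31.56% / 21.59% = 0.1637
β_Harlan = 0.631 × 36.76% / 21.59% = 1.0744
β_Quill = 0.618 × 20.68% / 21.59% = 0.5920
β_Ingram = 0.628 × 33.36% / 21.59% = 0.9704
β_P = Σ w_i β_i = 0.16×0.2337 + 0.28×0.1637 + 0.18×1.0744 + 0.11×0.5920 + 0.27×0.9704 = 0.6037
MRP = 13.25% − 5.42% = 7.83%
E(R_P) = R_f + β_P × MRP = 5.42% + 0.6037 × 7.83% = 10.15%

10.15%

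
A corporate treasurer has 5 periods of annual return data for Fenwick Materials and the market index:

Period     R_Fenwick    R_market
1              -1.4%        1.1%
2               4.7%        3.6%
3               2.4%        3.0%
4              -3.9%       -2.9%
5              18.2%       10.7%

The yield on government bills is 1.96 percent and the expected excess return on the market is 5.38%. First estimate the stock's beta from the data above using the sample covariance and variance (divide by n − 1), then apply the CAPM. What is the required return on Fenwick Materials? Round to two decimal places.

11.11%

Mean R_i = (-1.4 + 4.7 + 2.4 − 3.9 + 18.2) / 5 = 4.0000%
Mean R_m = (1.1 + 3.6 + 3.0 − 2.9 + 10.7) / 5 = 3.1000%
Σ(R_i − R̄_i)(R_m − R̄_m) = 166.6300  ⇒  Cov = 166.6300 / 4 = 41.6575
Σ(R_m − R̄_m)² = 98.0200  ⇒  Var(R_m) = 98.0200 / 4 = 24.5050
β = Cov / Var(R_m) = 41.6575 / 24.5050 = 1.7000
E(R) = R_f + β × MRP = 1.96% + 1.7000 × 5.38% = 11.11%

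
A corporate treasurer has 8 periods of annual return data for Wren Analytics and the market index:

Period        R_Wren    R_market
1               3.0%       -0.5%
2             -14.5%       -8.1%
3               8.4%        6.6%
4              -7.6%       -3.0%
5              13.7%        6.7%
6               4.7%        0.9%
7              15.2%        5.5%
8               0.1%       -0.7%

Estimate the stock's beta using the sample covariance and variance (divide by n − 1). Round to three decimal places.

Mean R_i = (3.0 − 14.5 + 8.4 − 7.6 + 13.7 + 4.7 + 15.2 + 0.1) / 8 = 2.8750%
Mean R_m = (-0.5 − 8.1 + 6.6 − 3.0 + 6.7 + 0.9 + 5.5 − 0.7) / 8 = 0.9250%
Σ(R_i − R̄_i)(R_m − R̄_m) = 352.4650  ⇒  Cov = 352.4650 / 7 = 50.3521
Σ(R_m − R̄_m)² = 188.0150  ⇒  Var(R_m) = 188.0150 / 7 = 26.8593
β = Cov / Var(R_m) = 50.3521 / 26.8593 = 1.8747

1.875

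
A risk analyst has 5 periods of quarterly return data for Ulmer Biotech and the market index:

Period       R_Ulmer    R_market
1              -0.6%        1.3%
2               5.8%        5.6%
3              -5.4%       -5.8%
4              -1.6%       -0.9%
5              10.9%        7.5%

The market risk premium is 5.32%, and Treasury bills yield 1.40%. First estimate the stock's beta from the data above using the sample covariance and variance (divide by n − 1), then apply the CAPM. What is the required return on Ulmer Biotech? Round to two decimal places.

7.69%

Mean R_i = (-0.6 + 5.8 − 5.4 − 1.6 + 10.9) / 5 = 1.8200%
Mean R_m = (1.3 + 5.6 − 5.8 − 0.9 + 7.5) / 5 = 1.5400%
Σ(R_i − R̄_i)(R_m − R̄_m) = 132.1960  ⇒  Cov = 132.1960 / 4 = 33.0490
Σ(R_m − R̄_m)² = 111.8920  ⇒  Var(R_m) = 111.8920 / 4 = 27.9730
β = Cov / Var(R_m) = 33.0490 / 27.9730 = 1.1815
E(R) = R_f + β × MRP = 1.40% + 1.1815 × 5.32% = 7.69%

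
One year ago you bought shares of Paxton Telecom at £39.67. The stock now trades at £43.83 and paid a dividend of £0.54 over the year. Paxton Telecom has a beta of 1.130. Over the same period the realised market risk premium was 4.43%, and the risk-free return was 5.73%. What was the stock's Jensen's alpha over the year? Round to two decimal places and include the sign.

Realised HPR = (P1 + D1 − P0) / P0 = (43.83 + 0.54 − 39.67) / 39.67 = 4.70 / 39.67 = 11.8477%
CAPM required = R_f + β·MRP = 5.73% + 1.130 × 4.43% = 10.73590%
α = realised − required = 11.8477% − 10.73590% = +1.11%

+1.11%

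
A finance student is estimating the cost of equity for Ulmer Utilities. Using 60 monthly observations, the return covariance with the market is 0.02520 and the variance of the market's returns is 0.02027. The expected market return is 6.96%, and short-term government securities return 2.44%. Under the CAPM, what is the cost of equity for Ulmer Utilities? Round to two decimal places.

β = Cov(R_i, R_m) / Var(R_m) = 0.02520 / 0.02027 = 1.2432
MRP = 6.96% − 2.44% = 4.52%
E(R) = R_f + β × MRP = 2.44% + 1.2432 × 4.52% = 8.06%

8.06%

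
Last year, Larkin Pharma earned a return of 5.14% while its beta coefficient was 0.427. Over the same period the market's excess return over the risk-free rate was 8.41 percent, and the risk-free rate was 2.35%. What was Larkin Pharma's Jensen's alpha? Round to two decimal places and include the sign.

CAPM benchmark = R_f + β(R_m − R_f) = 2.35% + 0.427 × 8.41% = 5.94107%
α = actual − benchmark = 5.14% − 5.94107% = -0.80%

-0.80%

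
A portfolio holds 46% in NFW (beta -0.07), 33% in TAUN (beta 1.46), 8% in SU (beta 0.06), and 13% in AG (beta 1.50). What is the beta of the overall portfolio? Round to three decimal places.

β_P = Σ w_i β_i = 0.46×-0.07 + 0.33×1.46 + 0.08×0.06 + 0.13×1.50 = 0.6494

0.649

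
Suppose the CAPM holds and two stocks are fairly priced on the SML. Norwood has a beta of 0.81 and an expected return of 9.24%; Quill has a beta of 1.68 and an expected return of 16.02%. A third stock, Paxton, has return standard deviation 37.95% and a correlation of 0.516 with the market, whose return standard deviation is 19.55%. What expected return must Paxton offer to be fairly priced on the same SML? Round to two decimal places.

MRP = (16.02% − 9.24%) / (1.68 − 0.81) = 7.7931%
R_f = 9.24% − 0.81 × 7.7931% = 2.9276%
β_Paxton = ρ·σ_i/σ_m = 0.516 × 37.95 / 19.55 = 1.0016
E(R_Paxton) = R_f + β × MRP = 2.9276% + 1.0016 × 7.7931% = 10.73%

10.73%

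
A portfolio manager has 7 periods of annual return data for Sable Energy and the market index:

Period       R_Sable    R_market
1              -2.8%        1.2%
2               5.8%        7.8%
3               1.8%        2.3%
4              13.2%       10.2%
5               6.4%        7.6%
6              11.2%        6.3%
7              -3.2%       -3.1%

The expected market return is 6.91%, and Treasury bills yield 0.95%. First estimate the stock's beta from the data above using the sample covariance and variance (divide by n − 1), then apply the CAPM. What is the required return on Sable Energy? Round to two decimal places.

Mean R_i = (-2.8 + 5.8 + 1.8 + 13.2 + 6.4 + 11.2 − 3.2) / 7 = 4.6286%
Mean R_m = (1.2 + 7.8 + 2.3 + 10.2 + 7.6 + 6.3 − 3.1) / 7 = 4.6143%
Σ(R_i − R̄_i)(R_m − R̄_m) = 160.2771  ⇒  Cov = 160.2771 / 6 = 26.7129
Σ(R_m − R̄_m)² = 129.6286  ⇒  Var(R_m) = 129.6286 / 6 = 21.6048
β = Cov / Var(R_m) = 26.7129 / 21.6048 = 1.2364
MRP = 6.91% − 0.95% = 5.96%
E(R) = R_f + β × MRP = 0.95% + 1.2364 × 5.96% = 8.32%

8.32%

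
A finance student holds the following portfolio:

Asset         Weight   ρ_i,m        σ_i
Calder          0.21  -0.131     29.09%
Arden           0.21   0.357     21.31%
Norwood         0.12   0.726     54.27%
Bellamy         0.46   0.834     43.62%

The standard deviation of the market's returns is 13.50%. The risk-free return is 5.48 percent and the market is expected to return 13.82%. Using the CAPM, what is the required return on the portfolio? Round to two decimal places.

β_Calder = -0.131 × 29.09% / 13.50% = -0.2823
β_Arden = 0.357 × 21.31% / 13.50% = 0.5635
β_Norwood = 0.726 × 54.27% / 13.50% = 2.9185
β_Bellamy = 0.834 × 43.62% / 13.50% = 2.6947
β_P = Σ w_i β_i = 0.21×-0.2823 + 0.21×0.5635 + 0.12×2.9185 + 0.46×2.6947 = 1.6488
MRP = 13.82% − 5.48% = 8.34%
E(R_P) = R_f + β_P × MRP = 5.48% + 1.6488 × 8.34% = 19.23%

19.23%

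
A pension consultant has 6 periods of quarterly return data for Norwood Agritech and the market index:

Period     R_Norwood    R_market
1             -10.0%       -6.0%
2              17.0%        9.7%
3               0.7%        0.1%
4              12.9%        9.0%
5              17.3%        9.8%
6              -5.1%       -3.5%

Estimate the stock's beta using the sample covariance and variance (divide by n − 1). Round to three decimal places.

Mean R_i = (-10.0 + 17.0 + 0.7 + 12.9 + 17.3 − 5.1) / 6 = 5.4667%
Mean R_m = (-6.0 + 9.7 + 0.1 + 9.0 + 9.8 − 3.5) / 6 = 3.1833%
Σ(R_i − R̄_i)(R_m − R̄_m) = 424.0467  ⇒  Cov = 424.0467 / 5 = 84.8093
Σ(R_m − R̄_m)² = 258.5883  ⇒  Var(R_m) = 258.5883 / 5 = 51.7177
β = Cov / Var(R_m) = 84.8093 / 51.7177 = 1.6399

1.640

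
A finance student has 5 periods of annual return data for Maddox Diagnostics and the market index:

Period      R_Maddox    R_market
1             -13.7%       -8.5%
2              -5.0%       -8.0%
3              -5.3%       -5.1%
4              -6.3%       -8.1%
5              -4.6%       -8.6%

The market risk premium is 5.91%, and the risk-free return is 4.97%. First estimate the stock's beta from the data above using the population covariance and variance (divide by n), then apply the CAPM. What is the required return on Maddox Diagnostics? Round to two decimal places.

9.68%

Mean R_i = (-13.7 − 5.0 − 5.3 − 6.3 − 4.6) / 5 = -6.9800%
Mean R_m = (-8.5 − 8.0 − 5.1 − 8.1 − 8.6) / 5 = -7.6600%
Σ(R_i − R̄_i)(R_m − R̄_m) = 6.7360  ⇒  Cov = 6.7360 / 5 = 1.3472
Σ(R_m − R̄_m)² = 8.4520  ⇒  Var(R_m) = 8.4520 / 5 = 1.6904
β = Cov / Var(R_m) = 1.3472 / 1.6904 = 0.7970
E(R) = R_f + β × MRP = 4.97% + 0.7970 × 5.91% = 9.68%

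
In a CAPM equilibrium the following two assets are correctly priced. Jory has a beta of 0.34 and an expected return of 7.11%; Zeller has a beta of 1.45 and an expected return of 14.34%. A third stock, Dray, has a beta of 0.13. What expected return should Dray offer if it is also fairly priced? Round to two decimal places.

MRP (SML slope) = (14.34% − 7.11%) / (1.45 − 0.34) = 7.23% / 1.11 = 6.5135%
R_f (intercept) = 7.11% − 0.34 × 6.5135% = 4.8954%
E(R_Dray) = R_f + β × MRP = 4.8954% + 0.13 × 6.5135% = 5.74%

5.74%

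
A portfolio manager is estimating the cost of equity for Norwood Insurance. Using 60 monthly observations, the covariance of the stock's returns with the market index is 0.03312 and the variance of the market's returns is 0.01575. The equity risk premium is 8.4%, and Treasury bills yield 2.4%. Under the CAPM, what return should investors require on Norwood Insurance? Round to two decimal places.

β = Cov(R_i, R_m) / Var(R_m) = 0.03312 / 0.01575 = 2.1029
E(R) = R_f + β × MRP = 2.4% + 2.1029 × 8.4% = 20.06%

20.06%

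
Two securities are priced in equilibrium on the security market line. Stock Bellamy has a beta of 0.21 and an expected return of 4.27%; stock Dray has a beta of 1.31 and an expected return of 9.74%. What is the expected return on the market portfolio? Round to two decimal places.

Both satisfy E(R) = R_f + β·MRP, so the slope of the SML is
MRP = (9.74% − 4.27%) / (1.31 − 0.21) = 5.47% / 1.10 = 4.9727%
R_f = E(R_Bellamy) − β_Bellamy·MRP = 4.27% − 0.21 × 4.9727% = 3.2257%
E(R_m) = R_f + MRP = 3.2257% + 4.9727% = 8.20%

8.20%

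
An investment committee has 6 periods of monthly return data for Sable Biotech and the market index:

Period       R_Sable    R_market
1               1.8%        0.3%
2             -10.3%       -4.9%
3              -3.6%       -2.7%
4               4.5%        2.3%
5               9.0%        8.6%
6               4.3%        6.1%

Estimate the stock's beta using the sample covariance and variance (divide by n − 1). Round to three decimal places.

Mean R_i = (1.8 − 10.3 − 3.6 + 4.5 + 9.0 + 4.3) / 6 = 0.9500%
Mean R_m = (0.3 − 4.9 − 2.7 + 2.3 + 8.6 + 6.1) / 6 = 1.6167%
Σ(R_i − R̄_i)(R_m − R̄_m) = 165.4950  ⇒  Cov = 165.4950 / 5 = 33.0990
Σ(R_m − R̄_m)² = 132.1683  ⇒  Var(R_m) = 132.1683 / 5 = 26.4337
β = Cov / Var(R_m) = 33.0990 / 26.4337 = 1.2522

1.252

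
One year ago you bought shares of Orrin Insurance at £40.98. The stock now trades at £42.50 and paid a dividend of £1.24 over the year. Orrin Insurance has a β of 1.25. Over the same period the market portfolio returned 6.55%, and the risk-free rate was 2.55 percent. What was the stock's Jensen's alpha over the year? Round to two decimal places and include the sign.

Realised HPR = (P1 + D1 − P0) / P0 = (42.50 + 1.24 − 40.98) / 40.98 = 2.76 / 40.98 = 6.7350%
MRP = 6.55% − 2.55% = 4.00%
CAPM required = R_f + β·MRP = 2.55% + 1.25 × 4.00% = 7.5500%
α = realised − required = 6.7350% − 7.5500% = -0.82%

-0.82%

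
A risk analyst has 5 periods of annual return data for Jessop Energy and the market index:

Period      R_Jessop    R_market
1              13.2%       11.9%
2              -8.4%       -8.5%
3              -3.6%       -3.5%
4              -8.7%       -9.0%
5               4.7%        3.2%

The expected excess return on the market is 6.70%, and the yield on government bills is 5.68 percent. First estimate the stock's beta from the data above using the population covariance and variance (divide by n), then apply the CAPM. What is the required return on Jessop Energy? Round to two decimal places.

12.83%

Mean R_i = (13.2 − 8.4 − 3.6 − 8.7 + 4.7) / 5 = -0.5600%
Mean R_m = (11.9 − 8.5 − 3.5 − 9.0 + 3.2) / 5 = -1.1800%
Σ(R_i − R̄_i)(R_m − R̄_m) = 331.1160  ⇒  Cov = 331.1160 / 5 = 66.2232
Σ(R_m − R̄_m)² = 310.3880  ⇒  Var(R_m) = 310.3880 / 5 = 62.0776
β = Cov / Var(R_m) = 66.2232 / 62.0776 = 1.0668
E(R) = R_f + β × MRP = 5.68% + 1.0668 × 6.70% = 12.83%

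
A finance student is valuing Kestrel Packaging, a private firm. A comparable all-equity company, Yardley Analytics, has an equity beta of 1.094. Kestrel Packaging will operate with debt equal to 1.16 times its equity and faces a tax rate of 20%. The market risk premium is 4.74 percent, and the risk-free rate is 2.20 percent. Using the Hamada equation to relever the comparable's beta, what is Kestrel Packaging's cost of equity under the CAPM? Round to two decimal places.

12.20%

β_L = β_U × [1 + (1 − t)(D/E)] = 1.094 × [1 + (1 − 0.20) × 1.16]
    = 1.094 × [1 + 0.80 × 1.16] = 1.094 × 1.9280 = 2.1092
E(R) = R_f + β_L × MRP = 2.20% + 2.1092 × 4.74% = 12.20%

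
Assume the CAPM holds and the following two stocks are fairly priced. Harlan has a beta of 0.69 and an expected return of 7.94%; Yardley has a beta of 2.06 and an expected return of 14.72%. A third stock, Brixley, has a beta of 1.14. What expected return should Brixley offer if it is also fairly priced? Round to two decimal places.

10.17%

MRP (SML slope) = (14.72% − 7.94%) / (2.06 − 0.69) = 6.78% / 1.37 = 4.9489%
R_f (intercept) = 7.94% − 0.69 × 4.9489% = 4.5253%
E(R_Brixley) = R_f + β × MRP = 4.5253% + 1.14 × 4.9489% = 10.17%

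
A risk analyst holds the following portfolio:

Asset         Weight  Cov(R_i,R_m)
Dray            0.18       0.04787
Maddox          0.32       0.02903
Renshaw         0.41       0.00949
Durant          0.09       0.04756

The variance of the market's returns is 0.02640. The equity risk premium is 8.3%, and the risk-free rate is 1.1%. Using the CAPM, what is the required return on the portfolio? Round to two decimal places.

9.30%

β_Dray = 0.04787 / 0.02640 = 1.8133
β_Maddox = 0.02903 / 0.02640 = 1.0996
β_Renshaw = 0.00949 / 0.02640 = 0.3595
β_Durant = 0.04756 / 0.02640 = 1.8015
β_P = Σ w_i β_i = 0.18×1.8133 + 0.32×1.0996 + 0.41×0.3595 + 0.09×1.8015 = 0.9878
E(R_P) = R_f + β_P × MRP = 1.1% + 0.9878 × 8.3% = 9.30%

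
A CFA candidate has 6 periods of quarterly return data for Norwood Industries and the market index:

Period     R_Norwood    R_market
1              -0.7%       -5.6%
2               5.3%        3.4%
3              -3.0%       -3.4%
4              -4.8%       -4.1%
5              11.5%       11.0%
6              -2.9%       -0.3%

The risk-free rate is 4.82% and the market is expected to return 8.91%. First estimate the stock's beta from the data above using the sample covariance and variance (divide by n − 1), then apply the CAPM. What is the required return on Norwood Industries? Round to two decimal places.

Mean R_i = (-0.7 + 5.3 − 3.0 − 4.8 + 11.5 − 2.9) / 6 = 0.9000%
Mean R_m = (-5.6 + 3.4 − 3.4 − 4.1 + 11.0 − 0.3) / 6 = 0.1667%
Σ(R_i − R̄_i)(R_m − R̄_m) = 178.2900  ⇒  Cov = 178.2900 / 5 = 35.6580
Σ(R_m − R̄_m)² = 192.2133  ⇒  Var(R_m) = 192.2133 / 5 = 38.4427
β = Cov / Var(R_m) = 35.6580 / 38.4427 = 0.9276
MRP = 8.91% − 4.82% = 4.09%
E(R) = R_f + β × MRP = 4.82% + 0.9276 × 4.09% = 8.61%

8.61%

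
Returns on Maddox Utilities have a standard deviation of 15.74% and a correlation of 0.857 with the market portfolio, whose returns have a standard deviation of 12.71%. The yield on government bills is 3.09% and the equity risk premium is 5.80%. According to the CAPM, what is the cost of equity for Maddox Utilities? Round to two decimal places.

9.25%

β = ρ × σ_i / σ_m = 0.857 × 15.74% / 12.71% = 1.0613
E(R) = 3.09% + 1.0613 × 5.80% = 9.25%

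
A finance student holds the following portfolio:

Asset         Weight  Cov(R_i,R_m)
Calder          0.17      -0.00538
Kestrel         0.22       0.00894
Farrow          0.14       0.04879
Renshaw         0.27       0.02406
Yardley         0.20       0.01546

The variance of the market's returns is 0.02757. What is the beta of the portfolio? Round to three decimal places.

β_Calder = -0.00538 / 0.02757 = -0.1951
β_Kestrel = 0.00894 / 0.02757 = 0.3243
β_Farrow = 0.04879 / 0.02757 = 1.7697
β_Renshaw = 0.02406 / 0.02757 = 0.8727
β_Yardley = 0.01546 / 0.02757 = 0.5608
β_P = Σ w_i β_i = 0.17×-0.1951 + 0.22×0.3243 + 0.14×1.7697 + 0.27×0.8727 + 0.20×0.5608 = 0.6337

0.634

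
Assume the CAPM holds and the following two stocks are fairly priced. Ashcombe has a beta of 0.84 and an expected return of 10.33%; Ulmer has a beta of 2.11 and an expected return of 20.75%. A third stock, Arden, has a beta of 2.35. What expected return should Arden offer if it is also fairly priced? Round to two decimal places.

MRP (SML slope) = (20.75% − 10.33%) / (2.11 − 0.84) = 10.42% / 1.27 = 8.2047%
R_f (intercept) = 10.33% − 0.84 × 8.2047% = 3.4381%
E(R_Arden) = R_f + β × MRP = 3.4381% + 2.35 × 8.2047% = 22.72%

22.72%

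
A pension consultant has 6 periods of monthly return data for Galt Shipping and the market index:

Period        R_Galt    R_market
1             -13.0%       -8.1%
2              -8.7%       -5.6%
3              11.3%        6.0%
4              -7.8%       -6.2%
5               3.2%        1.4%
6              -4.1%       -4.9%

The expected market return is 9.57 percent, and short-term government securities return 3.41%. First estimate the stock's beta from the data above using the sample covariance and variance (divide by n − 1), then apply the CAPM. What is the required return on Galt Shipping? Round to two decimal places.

13.45%

Mean R_i = (-13.0 − 8.7 + 11.3 − 7.8 + 3.2 − 4.1) / 6 = -3.1833%
Mean R_m = (-8.1 − 5.6 + 6.0 − 6.2 + 1.4 − 4.9) / 6 = -2.9000%
Σ(R_i − R̄_i)(R_m − R̄_m) = 239.3600  ⇒  Cov = 239.3600 / 5 = 47.8720
Σ(R_m − R̄_m)² = 146.9200  ⇒  Var(R_m) = 146.9200 / 5 = 29.3840
β = Cov / Var(R_m) = 47.8720 / 29.3840 = 1.6292
MRP = 9.57% − 3.41% = 6.16%
E(R) = R_f + β × MRP = 3.41% + 1.6292 × 6.16% = 13.45%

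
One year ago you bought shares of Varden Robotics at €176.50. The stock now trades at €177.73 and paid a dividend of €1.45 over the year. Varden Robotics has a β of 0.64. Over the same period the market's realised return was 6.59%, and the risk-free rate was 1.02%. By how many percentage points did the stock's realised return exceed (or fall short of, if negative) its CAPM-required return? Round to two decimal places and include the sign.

Realised HPR = (P1 + D1 − P0) / P0 = (177.73 + 1.45 − 176.50) / 176.50 = 2.68 / 176.50 = 1.5184%
MRP = 6.59% − 1.02% = 5.57%
CAPM required = R_f + β·MRP = 1.02% + 0.64 × 5.57% = 4.5848%
α = realised − required = 1.5184% − 4.5848% = -3.07%

-3.07%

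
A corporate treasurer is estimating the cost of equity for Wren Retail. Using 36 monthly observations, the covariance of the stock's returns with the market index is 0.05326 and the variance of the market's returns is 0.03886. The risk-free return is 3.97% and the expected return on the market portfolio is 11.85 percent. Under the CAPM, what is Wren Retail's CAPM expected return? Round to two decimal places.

β = Cov(R_i, R_m) / Var(R_m) = 0.05326 / 0.03886 = 1.3706
MRP = 11.85% − 3.97% = 7.88%
E(R) = R_f + β × MRP = 3.97% + 1.3706 × 7.88% = 14.77%

14.77%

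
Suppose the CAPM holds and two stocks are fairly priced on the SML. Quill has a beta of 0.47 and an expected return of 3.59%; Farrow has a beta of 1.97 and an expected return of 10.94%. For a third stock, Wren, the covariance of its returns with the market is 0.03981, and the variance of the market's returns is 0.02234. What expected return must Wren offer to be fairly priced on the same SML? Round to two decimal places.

10.02%

MRP = (10.94% − 3.59%) / (1.97 − 0.47) = 4.9000%
R_f = 3.59% − 0.47 × 4.9000% = 1.2870%
β_Wren = Cov / Var(R_m) = 0.03981 / 0.02234 = 1.7820
E(R_Wren) = R_f + β × MRP = 1.2870% + 1.7820 × 4.9000% = 10.02%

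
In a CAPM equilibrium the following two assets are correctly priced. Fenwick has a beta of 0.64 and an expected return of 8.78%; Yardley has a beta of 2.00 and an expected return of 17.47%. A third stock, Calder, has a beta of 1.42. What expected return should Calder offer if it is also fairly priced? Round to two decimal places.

13.76%

MRP (SML slope) = (17.47% − 8.78%) / (2.00 − 0.64) = 8.69% / 1.36 = 6.3897%
R_f (intercept) = 8.78% − 0.64 × 6.3897% = 4.6906%
E(R_Calder) = R_f + β × MRP = 4.6906% + 1.42 × 6.3897% = 13.76%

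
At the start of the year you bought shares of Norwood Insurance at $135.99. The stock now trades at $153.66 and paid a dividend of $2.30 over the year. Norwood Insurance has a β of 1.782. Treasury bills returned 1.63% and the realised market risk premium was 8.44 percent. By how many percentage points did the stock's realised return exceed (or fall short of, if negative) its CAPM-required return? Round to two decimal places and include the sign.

Realised HPR = (P1 + D1 − P0) / P0 = (153.66 + 2.30 − 135.99) / 135.99 = 19.97 / 135.99 = 14.6849%
CAPM required = R_f + β·MRP = 1.63% + 1.782 × 8.44% = 16.67008%
α = realised − required = 14.6849% − 16.67008% = -1.99%

-1.99%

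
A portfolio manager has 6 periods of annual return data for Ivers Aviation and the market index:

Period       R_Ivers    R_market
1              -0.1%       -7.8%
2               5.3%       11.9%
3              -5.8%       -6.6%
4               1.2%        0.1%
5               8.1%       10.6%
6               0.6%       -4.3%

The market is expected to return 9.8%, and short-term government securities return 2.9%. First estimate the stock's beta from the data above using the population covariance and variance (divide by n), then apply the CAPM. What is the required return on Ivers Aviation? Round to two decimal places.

Mean R_i = (-0.1 + 5.3 − 5.8 + 1.2 + 8.1 + 0.6) / 6 = 1.5500%
Mean R_m = (-7.8 + 11.9 − 6.6 + 0.1 + 10.6 − 4.3) / 6 = 0.6500%
Σ(R_i − R̄_i)(R_m − R̄_m) = 179.4850  ⇒  Cov = 179.4850 / 6 = 29.9142
Σ(R_m − R̄_m)² = 374.3350  ⇒  Var(R_m) = 374.3350 / 6 = 62.3892
β = Cov / Var(R_m) = 29.9142 / 62.3892 = 0.4795
MRP = 9.8% − 2.9% = 6.90%
E(R) = R_f + β × MRP = 2.9% + 0.4795 × 6.9% = 6.21%

6.21%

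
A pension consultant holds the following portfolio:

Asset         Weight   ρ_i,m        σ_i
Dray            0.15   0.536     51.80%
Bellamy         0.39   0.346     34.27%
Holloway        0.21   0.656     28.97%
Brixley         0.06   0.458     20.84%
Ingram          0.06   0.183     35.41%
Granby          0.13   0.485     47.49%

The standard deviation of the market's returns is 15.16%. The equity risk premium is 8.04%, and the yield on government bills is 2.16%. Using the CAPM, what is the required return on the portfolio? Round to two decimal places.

β_Dray = 0.536 × 51.80% / 15.16% = 1.8315
β_Bellamy = 0.346 × 34.27% / 15.16% = 0.7822
β_Holloway = 0.656 × 28.97% / 15.16% = 1.2536
β_Brixley = 0.458 × 20.84% / 15.16% = 0.6296
β_Ingram = 0.183 × 35.41% / 15.16% = 0.4274
β_Granby = 0.485 × 47.49% / 15.16% = 1.5193
β_P = Σ w_i β_i = 0.15×1.8315 + 0.39×0.7822 + 0.21×1.2536 + 0.06×0.6296 + 0.06×0.4274 + 0.13×1.5193 = 1.1040
E(R_P) = R_f + β_P × MRP = 2.16% + 1.1040 × 8.04% = 11.04%

11.04%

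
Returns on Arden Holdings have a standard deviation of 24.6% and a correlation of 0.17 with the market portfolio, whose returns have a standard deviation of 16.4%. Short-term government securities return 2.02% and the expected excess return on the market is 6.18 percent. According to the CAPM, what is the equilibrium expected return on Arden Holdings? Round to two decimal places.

3.60%

β = ρ × σ_i / σ_m = 0.17 × 24.6% / 16.4% = 0.2550
E(R) = 2.02% + 0.2550 × 6.18% = 3.60%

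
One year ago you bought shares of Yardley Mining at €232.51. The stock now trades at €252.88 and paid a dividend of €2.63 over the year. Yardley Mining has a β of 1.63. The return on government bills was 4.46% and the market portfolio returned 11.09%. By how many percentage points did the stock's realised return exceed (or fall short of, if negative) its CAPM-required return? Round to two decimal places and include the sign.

-5.37%

Realised HPR = (P1 + D1 − P0) / P0 = (252.88 + 2.63 − 232.51) / 232.51 = 23.00 / 232.51 = 9.8920%
MRP = 11.09% − 4.46% = 6.63%
CAPM required = R_f + β·MRP = 4.46% + 1.63 × 6.63% = 15.2669%
α = realised − required = 9.8920% − 15.2669% = -5.37%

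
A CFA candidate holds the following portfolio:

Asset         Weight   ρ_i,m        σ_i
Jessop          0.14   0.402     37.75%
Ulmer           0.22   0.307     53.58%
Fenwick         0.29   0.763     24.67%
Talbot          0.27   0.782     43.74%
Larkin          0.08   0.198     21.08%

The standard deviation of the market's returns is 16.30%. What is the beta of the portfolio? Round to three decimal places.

1.274

β_Jessop = 0.402 × 37.75% / 16.30% = 0.9310
β_Ulmer = 0.307 × 53.58% / 16.30% = 1.0091
β_Fenwick = 0.763 × 24.67% / 16.30% = 1.1548
β_Talbot = 0.782 × 43.74% / 16.30% = 2.0984
β_Larkin = 0.198 × 21.08% / 16.30% = 0.2561
β_P = Σ w_i β_i = 0.14×0.9310 + 0.22×1.0091 + 0.29×1.1548 + 0.27×2.0984 + 0.08×0.2561 = 1.2743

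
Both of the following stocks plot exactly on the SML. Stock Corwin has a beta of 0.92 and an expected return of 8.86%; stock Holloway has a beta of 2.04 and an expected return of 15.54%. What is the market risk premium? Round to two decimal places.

5.96%

Both satisfy E(R) = R_f + β·MRP, so the slope of the SML is
MRP = (15.54% − 8.86%) / (2.04 − 0.92) = 6.68% / 1.12 = 5.9643%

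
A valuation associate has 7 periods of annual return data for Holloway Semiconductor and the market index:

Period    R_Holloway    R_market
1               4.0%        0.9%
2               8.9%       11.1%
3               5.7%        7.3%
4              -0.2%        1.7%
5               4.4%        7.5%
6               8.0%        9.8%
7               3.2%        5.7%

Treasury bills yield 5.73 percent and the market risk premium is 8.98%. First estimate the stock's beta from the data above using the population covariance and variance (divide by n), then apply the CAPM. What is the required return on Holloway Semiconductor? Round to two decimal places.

Mean R_i = (4.0 + 8.9 + 5.7 − 0.2 + 4.4 + 8.0 + 3.2) / 7 = 4.8571%
Mean R_m = (0.9 + 11.1 + 7.3 + 1.7 + 7.5 + 9.8 + 5.7) / 7 = 6.2857%
Σ(R_i − R̄_i)(R_m − R̄_m) = 59.5857  ⇒  Cov = 59.5857 / 7 = 8.5122
Σ(R_m − R̄_m)² = 88.4086  ⇒  Var(R_m) = 88.4086 / 7 = 12.6298
β = Cov / Var(R_m) = 8.5122 / 12.6298 = 0.6740
E(R) = R_f + β × MRP = 5.73% + 0.6740 × 8.98% = 11.78%

11.78%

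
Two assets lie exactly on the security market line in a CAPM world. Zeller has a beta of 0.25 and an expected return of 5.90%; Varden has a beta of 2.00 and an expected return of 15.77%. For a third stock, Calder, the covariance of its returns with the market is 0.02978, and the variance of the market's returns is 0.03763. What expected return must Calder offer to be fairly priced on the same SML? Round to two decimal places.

MRP = (15.77% − 5.90%) / (2.00 − 0.25) = 5.6400%
R_f = 5.90% − 0.25 × 5.6400% = 4.4900%
β_Calder = Cov / Var(R_m) = 0.02978 / 0.03763 = 0.7914
E(R_Calder) = R_f + β × MRP = 4.4900% + 0.7914 × 5.6400% = 8.95%

8.95%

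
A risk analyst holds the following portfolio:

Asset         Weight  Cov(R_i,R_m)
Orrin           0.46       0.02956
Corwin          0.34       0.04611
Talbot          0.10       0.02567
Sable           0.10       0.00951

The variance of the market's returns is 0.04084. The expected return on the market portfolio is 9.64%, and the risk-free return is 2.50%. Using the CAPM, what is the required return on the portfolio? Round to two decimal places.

8.23%

β_Orrin = 0.02956 / 0.04084 = 0.7238
β_Corwin = 0.04611 / 0.04084 = 1.1290
β_Talbot = 0.02567 / 0.04084 = 0.6286
β_Sable = 0.00951 / 0.04084 = 0.2329
β_P = Σ w_i β_i = 0.46×0.7238 + 0.34×1.1290 + 0.10×0.6286 + 0.10×0.2329 = 0.8030
MRP = 9.64% − 2.50% = 7.14%
E(R_P) = R_f + β_P × MRP = 2.50% + 0.8030 × 7.14% = 8.23%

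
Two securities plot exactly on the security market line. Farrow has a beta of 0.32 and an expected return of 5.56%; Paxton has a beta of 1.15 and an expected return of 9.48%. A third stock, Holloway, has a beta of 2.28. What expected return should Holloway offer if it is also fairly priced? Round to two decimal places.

MRP (SML slope) = (9.48% − 5.56%) / (1.15 − 0.32) = 3.92% / 0.83 = 4.7229%
R_f (intercept) = 5.56% − 0.32 × 4.7229% = 4.0487%
E(R_Holloway) = R_f + β × MRP = 4.0487% + 2.28 × 4.7229% = 14.82%

14.82%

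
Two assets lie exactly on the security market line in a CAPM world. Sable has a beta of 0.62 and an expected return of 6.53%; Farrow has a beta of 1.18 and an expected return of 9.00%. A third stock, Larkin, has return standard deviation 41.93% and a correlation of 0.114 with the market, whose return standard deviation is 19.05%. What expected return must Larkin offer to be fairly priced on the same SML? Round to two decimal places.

4.90%

MRP = (9.00% − 6.53%) / (1.18 − 0.62) = 4.4107%
R_f = 6.53% − 0.62 × 4.4107% = 3.7954%
β_Larkin = ρ·σ_i/σ_m = 0.114 × 41.93 / 19.05 = 0.2509
E(R_Larkin) = R_f + β × MRP = 3.7954% + 0.2509 × 4.4107% = 4.90%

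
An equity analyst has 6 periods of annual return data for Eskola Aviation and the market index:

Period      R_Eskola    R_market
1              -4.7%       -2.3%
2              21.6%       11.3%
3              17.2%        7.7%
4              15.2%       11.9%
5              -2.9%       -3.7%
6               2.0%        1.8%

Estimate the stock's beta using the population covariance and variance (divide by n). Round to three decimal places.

1.583

Mean R_i = (-4.7 + 21.6 + 17.2 + 15.2 − 2.9 + 2.0) / 6 = 8.0667%
Mean R_m = (-2.3 + 11.3 + 7.7 + 11.9 − 3.7 + 1.8) / 6 = 4.4500%
Σ(R_i − R̄_i)(R_m − R̄_m) = 367.1600  ⇒  Cov = 367.1600 / 6 = 61.1933
Σ(R_m − R̄_m)² = 231.9950  ⇒  Var(R_m) = 231.9950 / 6 = 38.6658
β = Cov / Var(R_m) = 61.1933 / 38.6658 = 1.5826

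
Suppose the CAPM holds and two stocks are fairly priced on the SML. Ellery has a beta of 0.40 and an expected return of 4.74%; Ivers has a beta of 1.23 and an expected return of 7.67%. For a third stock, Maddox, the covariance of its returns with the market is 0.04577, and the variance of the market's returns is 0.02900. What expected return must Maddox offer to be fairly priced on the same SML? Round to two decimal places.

MRP = (7.67% − 4.74%) / (1.23 − 0.40) = 3.5301%
R_f = 4.74% − 0.40 × 3.5301% = 3.3280%
β_Maddox = Cov / Var(R_m) = 0.04577 / 0.02900 = 1.5783
E(R_Maddox) = R_f + β × MRP = 3.3280% + 1.5783 × 3.5301% = 8.90%

8.90%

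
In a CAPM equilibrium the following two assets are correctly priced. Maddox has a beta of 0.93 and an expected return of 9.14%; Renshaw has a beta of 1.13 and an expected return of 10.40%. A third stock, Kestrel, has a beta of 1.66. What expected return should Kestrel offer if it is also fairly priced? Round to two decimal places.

13.74%

MRP (SML slope) = (10.40% − 9.14%) / (1.13 − 0.93) = 1.26% / 0.20 = 6.3000%
R_f (intercept) = 9.14% − 0.93 × 6.3000% = 3.2810%
E(R_Kestrel) = R_f + β × MRP = 3.2810% + 1.66 × 6.3000% = 13.74%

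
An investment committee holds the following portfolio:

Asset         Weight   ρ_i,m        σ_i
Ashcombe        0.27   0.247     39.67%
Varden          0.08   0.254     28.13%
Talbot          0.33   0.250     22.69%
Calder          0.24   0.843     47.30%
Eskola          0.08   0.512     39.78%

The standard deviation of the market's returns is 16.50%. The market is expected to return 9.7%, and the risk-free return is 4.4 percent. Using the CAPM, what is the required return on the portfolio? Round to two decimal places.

9.63%

β_Ashcombe = 0.247 × 39.67% / 16.50% = 0.5938
β_Varden = 0.254 × 28.13% / 16.50% = 0.4330
β_Talbot = 0.250 × 22.69% / 16.50% = 0.3438
β_Calder = 0.843 × 47.30% / 16.50% = 2.4166
β_Eskola = 0.512 × 39.78% / 16.50% = 1.2344
β_P = Σ w_i β_i = 0.27×0.5938 + 0.08×0.4330 + 0.33×0.3438 + 0.24×2.4166 + 0.08×1.2344 = 0.9872
MRP = 9.7% − 4.4% = 5.30%
E(R_P) = R_f + β_P × MRP = 4.4% + 0.9872 × 5.3% = 9.63%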